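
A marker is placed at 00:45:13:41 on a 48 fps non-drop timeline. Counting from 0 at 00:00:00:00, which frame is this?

Total seconds to the label: (0 × 3600 + 45 × 60 + 13) = 2713.
Frame index = 2713 × 48 + 41 = 130265.

frame 130265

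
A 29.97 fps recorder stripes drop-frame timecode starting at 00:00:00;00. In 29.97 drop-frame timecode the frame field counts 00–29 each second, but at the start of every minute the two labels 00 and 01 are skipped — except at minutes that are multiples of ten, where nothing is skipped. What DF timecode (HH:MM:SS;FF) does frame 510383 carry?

Each 10-minute DF block holds 10 × 60 × 30 − 9 × 2 = 17982 frames. 510383 ÷ 17982 → 28 full blocks, remainder 6887.
Within the partial block the first minute is 1800 frames and each further minute 1798, so 3 further minute boundaries passed. Total skipped labels = 18 × 28 + 2 × 3 = 510.
Non-drop label index = 510383 + 510 = 510893; at 30 labels/s that is 04:43:49:23, i.e. DF 04:43:49;23.

04:43:49;23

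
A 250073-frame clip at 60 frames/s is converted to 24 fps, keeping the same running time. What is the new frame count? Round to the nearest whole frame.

Frames at target rate = 250073 × (24) / (60) = 500146/5 ≈ 100029.200.
Nearest whole frame: 100029.

100029 frames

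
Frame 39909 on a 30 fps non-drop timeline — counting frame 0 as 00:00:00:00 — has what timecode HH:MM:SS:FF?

00:22:10:09

39909 ÷ 30 = 1330 full seconds, remainder 9 frames.
1330 s = 0 h 22 min 10 s.
Timecode: 00:22:10:09.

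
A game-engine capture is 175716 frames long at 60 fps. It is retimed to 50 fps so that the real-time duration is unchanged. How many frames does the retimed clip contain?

Target frames = source frames × (target rate / source rate) = 175716 × (50)/(60) = 175716 × 5/6 = 146430.

146430 frames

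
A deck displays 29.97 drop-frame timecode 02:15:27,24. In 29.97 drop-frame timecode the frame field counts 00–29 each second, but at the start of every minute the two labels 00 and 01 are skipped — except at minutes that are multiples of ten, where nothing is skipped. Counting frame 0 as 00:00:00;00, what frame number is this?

Complete 10-minute blocks: 13, each 17982 frames → 233766.
Remaining 5 whole minutes in the current block: 1800 + 4 × 1798 = 8992 frames.
Within the current minute: 27 × 30 + 24 − 2 = 832 (labels ;00/;01 skipped at this minute). Total = 233766 + 8992 + 832 = 243590.

243590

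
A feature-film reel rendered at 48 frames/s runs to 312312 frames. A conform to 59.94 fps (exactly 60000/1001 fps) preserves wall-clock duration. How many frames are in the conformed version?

Target frames = source frames × (target rate / source rate) = 312312 × (60000/1001)/(48) = 312312 × 1250/1001 = 390000.

390000 frames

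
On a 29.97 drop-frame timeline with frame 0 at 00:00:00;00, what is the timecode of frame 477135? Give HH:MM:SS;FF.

04:25:20;13

Ten DF minutes hold 17982 frames, so frame 477135 lies in block 26 (frames 467532–485513) with 9603 frames into that block.
The block's first minute is 1800 frames and the rest 1798 each; 9603 frames reaches minute 5, so 26 × 18 + 5 × 2 = 478 labels have been skipped so far.
Adding those back, label number 477135 + 478 = 477613 at 30 labels/s is 15920 s + 13 f = 4 h 25 min 20 s frame 13, i.e. 04:25:20;13.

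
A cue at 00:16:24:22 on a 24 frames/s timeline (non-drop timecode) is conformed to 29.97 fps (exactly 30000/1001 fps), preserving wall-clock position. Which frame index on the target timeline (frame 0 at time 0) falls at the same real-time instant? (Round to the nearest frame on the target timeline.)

Source frame index: (0×3600 + 16×60 + 24) × 24 + 22 = 23638.
Real time: 23638 / (24) = 11819/12 s.
Target frame: (11819/12) × (30000/1001) = 29547500/1001 ≈ 29517.982 → 29518.

frame 29518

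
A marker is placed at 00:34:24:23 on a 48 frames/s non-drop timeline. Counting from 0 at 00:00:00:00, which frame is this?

Total seconds to the label: (0 × 3600 + 34 × 60 + 24) = 2064.
Frame index = 2064 × 48 + 23 = 99095.

frame 99095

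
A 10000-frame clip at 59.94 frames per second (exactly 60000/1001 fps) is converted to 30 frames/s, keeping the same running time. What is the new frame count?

5005 frames

Target frames = source frames × (target rate / source rate) = 10000 × (30)/(60000/1001) = 10000 × 1001/2000 = 5005.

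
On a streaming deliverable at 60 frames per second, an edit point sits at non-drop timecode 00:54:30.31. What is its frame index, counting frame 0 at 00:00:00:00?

frame 196231

Total seconds to the label: (0 × 3600 + 54 × 60 + 30) = 3270.
Frame index = 3270 × 60 + 31 = 196231.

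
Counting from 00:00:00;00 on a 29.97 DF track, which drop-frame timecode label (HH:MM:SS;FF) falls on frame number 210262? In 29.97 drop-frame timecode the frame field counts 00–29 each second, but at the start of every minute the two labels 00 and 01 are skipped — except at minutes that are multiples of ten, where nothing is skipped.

01:56:55;22

Each 10-minute DF block holds 10 × 60 × 30 − 9 × 2 = 17982 frames. 210262 ÷ 17982 → 11 full blocks, remainder 12460.
Within the partial block the first minute is 1800 frames and each further minute 1798, so 6 further minute boundaries passed. Total skipped labels = 18 × 11 + 2 × 6 = 210.
Non-drop label index = 210262 + 210 = 210472; at 30 labels/s that is 01:56:55:22, i.e. DF 01:56:55;22.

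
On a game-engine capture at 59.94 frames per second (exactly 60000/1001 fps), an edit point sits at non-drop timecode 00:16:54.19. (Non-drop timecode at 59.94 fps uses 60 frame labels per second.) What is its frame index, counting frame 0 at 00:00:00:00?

Total seconds to the label: (0 × 3600 + 16 × 60 + 54) = 1014.
Frame index = 1014 × 60 + 19 = 60859.

frame 60859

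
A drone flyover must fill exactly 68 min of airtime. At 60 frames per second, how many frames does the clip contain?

244800 frames

68 min = 4080 s.
Frames = 4080 × 60 = 244800.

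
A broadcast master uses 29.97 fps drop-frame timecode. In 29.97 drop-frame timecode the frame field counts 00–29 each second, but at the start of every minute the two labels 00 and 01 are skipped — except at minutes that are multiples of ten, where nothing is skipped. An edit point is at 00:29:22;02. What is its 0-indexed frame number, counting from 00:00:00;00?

As if non-drop at 30 labels/s: (0 × 3600 + 29 × 60 + 22) × 30 + 2 = 52862.
Minute boundaries passed: 29; those not divisible by 10: 29 − 2 = 27; dropped labels = 2 × 27 = 54.
Actual frame index = 52862 − 54 = 52808.

52808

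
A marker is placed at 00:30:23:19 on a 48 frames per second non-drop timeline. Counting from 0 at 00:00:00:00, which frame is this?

frame 87523

Total seconds to the label: (0 × 3600 + 30 × 60 + 23) = 1823.
Frame index = 1823 × 48 + 19 = 87523.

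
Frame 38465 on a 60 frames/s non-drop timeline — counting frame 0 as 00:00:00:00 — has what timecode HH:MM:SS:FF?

38465 ÷ 60 = 641 full seconds, remainder 5 frames.
641 s = 0 h 10 min 41 s.
Timecode: 00:10:41:05.

00:10:41:05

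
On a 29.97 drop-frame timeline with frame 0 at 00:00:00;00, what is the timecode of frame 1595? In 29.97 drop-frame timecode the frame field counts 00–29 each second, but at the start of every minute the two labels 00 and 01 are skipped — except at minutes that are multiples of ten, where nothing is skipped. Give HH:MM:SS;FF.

Ten DF minutes hold 17982 frames, so frame 1595 lies in block 0 (frames 0–17981) with 1595 frames into that block.
The block's first minute is 1800 frames and the rest 1798 each; 1595 frames reaches minute 0, so 0 × 18 + 0 × 2 = 0 labels have been skipped so far.
Adding those back, label number 1595 + 0 = 1595 at 30 labels/s is 53 s + 5 f = 0 h 0 min 53 s frame 5, i.e. 00:00:53;05.

00:00:53;05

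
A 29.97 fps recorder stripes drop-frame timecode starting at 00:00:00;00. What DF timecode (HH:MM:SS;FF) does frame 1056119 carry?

09:47:19;07

Ten DF minutes hold 17982 frames, so frame 1056119 lies in block 58 (frames 1042956–1060937) with 13163 frames into that block.
The block's first minute is 1800 frames and the rest 1798 each; 13163 frames reaches minute 7, so 58 × 18 + 7 × 2 = 1058 labels have been skipped so far.
Adding those back, label number 1056119 + 1058 = 1057177 at 30 labels/s is 35239 s + 7 f = 9 h 47 min 19 s frame 7, i.e. 09:47:19;07.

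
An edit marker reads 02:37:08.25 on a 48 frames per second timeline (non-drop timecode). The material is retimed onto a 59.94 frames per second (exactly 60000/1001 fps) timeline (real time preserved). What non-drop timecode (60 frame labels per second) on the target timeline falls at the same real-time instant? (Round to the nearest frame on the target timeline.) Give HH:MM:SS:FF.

02:36:59:06

Source frame index: (2×3600 + 37×60 + 8) × 48 + 25 = 452569.
Real time: 452569 / (48) = 452569/48 s.
Target frame: (452569/48) × (60000/1001) = 43516250/77 ≈ 565146.104 → 565146.
At 60 labels/s: frame 565146 → 02:36:59:06.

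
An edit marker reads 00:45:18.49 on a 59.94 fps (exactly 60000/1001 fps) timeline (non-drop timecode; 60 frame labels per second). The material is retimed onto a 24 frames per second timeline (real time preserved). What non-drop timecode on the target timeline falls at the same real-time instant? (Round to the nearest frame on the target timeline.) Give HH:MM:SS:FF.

Source frame index: (0×3600 + 45×60 + 18) × 60 + 49 = 163129.
Real time: 163129 / (60000/1001) = 163292129/60000 s.
Target frame: (163292129/60000) × (24) = 163292129/2500 ≈ 65316.852 → 65317.
At 24 labels/s: frame 65317 → 00:45:21:13.

00:45:21:13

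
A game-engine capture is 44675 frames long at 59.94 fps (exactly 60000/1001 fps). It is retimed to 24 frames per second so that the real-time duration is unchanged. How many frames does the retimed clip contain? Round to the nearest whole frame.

17888 frames

Frames at target rate = 44675 × (24) / (60000/1001) = 1788787/100 ≈ 17887.870.
Nearest whole frame: 17888.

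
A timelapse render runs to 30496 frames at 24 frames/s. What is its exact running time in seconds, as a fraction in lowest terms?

Running time = 30496 ÷ (24) = 30496 × 1/24 = 3812/3 s.

3812/3 seconds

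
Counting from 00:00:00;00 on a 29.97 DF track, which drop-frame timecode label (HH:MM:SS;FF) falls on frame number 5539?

00:03:04;25

Each 10-minute DF block holds 10 × 60 × 30 − 9 × 2 = 17982 frames. 5539 ÷ 17982 → 0 full blocks, remainder 5539.
Within the partial block the first minute is 1800 frames and each further minute 1798, so 3 further minute boundaries passed. Total skipped labels = 18 × 0 + 2 × 3 = 6.
Non-drop label index = 5539 + 6 = 5545; at 30 labels/s that is 00:03:04:25, i.e. DF 00:03:04;25.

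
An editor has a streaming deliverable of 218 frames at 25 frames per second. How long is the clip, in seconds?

8.72 seconds

Running time = 218 / (25) = 8.72 s.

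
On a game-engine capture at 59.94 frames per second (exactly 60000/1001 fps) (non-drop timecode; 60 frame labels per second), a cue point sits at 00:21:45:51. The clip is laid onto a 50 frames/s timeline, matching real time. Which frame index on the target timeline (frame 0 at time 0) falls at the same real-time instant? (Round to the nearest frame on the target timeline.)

Source frame index: (0×3600 + 21×60 + 45) × 60 + 51 = 78351.
Real time: 78351 / (60000/1001) = 26143117/20000 s.
Target frame: (26143117/20000) × (50) = 26143117/400 ≈ 65357.793 → 65358.

frame 65358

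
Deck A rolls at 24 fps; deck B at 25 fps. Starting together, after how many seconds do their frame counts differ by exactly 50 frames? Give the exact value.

The gap grows by |25 − 24| = 1 frame per second.
Time for a 50-frame gap: 50 ÷ (1) = 50 s.

50 seconds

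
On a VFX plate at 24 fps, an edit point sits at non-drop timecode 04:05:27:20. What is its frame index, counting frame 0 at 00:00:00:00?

frame 353468

Total seconds to the label: (4 × 3600 + 5 × 60 + 27) = 14727.
Frame index = 14727 × 24 + 20 = 353468.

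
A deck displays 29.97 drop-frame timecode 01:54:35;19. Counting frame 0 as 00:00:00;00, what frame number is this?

Complete 10-minute blocks: 11, each 17982 frames → 197802.
Remaining 4 whole minutes in the current block: 1800 + 3 × 1798 = 7194 frames.
Within the current minute: 35 × 30 + 19 − 2 = 1067 (labels ;00/;01 skipped at this minute). Total = 197802 + 7194 + 1067 = 206063.

206063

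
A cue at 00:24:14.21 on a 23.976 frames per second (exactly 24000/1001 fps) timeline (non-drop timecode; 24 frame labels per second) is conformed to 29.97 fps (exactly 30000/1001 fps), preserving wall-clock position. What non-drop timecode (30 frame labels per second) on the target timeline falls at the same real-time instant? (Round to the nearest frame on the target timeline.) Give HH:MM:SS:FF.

Source frame index: (0×3600 + 24×60 + 14) × 24 + 21 = 34917.
Real time: 34917 / (24000/1001) = 11650639/8000 s.
Target frame: (11650639/8000) × (30000/1001) = 174585/4 ≈ 43646.250 → 43646.
At 30 labels/s: frame 43646 → 00:24:14:26.

00:24:14:26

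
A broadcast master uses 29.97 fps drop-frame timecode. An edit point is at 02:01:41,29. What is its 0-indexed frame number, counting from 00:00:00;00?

218841

As if non-drop at 30 labels/s: (2 × 3600 + 1 × 60 + 41) × 30 + 29 = 219059.
Minute boundaries passed: 121; those not divisible by 10: 121 − 12 = 109; dropped labels = 2 × 109 = 218.
Actual frame index = 219059 − 218 = 218841.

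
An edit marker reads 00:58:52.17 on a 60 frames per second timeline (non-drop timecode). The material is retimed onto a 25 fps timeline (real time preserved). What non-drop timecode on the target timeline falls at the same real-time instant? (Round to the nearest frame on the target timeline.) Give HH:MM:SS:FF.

00:58:52:07

Source frame index: (0×3600 + 58×60 + 52) × 60 + 17 = 211937.
Real time: 211937 / (60) = 211937/60 s.
Target frame: (211937/60) × (25) = 1059685/12 ≈ 88307.083 → 88307.
At 25 labels/s: frame 88307 → 00:58:52:07.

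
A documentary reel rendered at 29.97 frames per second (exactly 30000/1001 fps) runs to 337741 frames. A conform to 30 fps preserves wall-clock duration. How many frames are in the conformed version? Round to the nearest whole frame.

338079 frames

Frames at target rate = 337741 × (30) / (30000/1001) = 338078741/1000 ≈ 338078.741.
Nearest whole frame: 338079.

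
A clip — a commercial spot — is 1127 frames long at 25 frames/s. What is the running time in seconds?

45.08 seconds

Running time = 1127 / (25) = 45.08 s.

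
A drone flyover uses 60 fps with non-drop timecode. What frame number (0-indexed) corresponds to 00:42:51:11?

154271

Total seconds to the label: (0 × 3600 + 42 × 60 + 51) = 2571.
Frame index = 2571 × 60 + 11 = 154271.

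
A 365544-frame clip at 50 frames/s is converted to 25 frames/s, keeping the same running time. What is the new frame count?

182772 frames

Target frames = source frames × (target rate / source rate) = 365544 × (25)/(50) = 365544 × 1/2 = 182772.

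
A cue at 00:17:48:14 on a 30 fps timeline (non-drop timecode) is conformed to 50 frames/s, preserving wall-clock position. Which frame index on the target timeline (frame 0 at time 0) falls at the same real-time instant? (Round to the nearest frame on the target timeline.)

Source frame index: (0×3600 + 17×60 + 48) × 30 + 14 = 32054.
Real time: 32054 / (30) = 16027/15 s.
Target frame: (16027/15) × (50) = 160270/3 ≈ 53423.333 → 53423.

frame 53423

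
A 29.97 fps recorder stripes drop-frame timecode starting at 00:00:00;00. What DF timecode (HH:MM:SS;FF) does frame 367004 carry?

03:24:05;22

Each 10-minute DF block holds 10 × 60 × 30 − 9 × 2 = 17982 frames. 367004 ÷ 17982 → 20 full blocks, remainder 7364.
Within the partial block the first minute is 1800 frames and each further minute 1798, so 4 further minute boundaries passed. Total skipped labels = 18 × 20 + 2 × 4 = 368.
Non-drop label index = 367004 + 368 = 367372; at 30 labels/s that is 03:24:05:22, i.e. DF 03:24:05;22.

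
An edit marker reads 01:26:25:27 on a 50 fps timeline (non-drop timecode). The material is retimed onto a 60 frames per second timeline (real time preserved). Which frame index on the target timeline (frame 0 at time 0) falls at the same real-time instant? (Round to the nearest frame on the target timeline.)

Source frame index: (1×3600 + 26×60 + 25) × 50 + 27 = 259277.
Real time: 259277 / (50) = 259277/50 s.
Target frame: (259277/50) × (60) = 1555662/5 ≈ 311132.400 → 311132.

frame 311132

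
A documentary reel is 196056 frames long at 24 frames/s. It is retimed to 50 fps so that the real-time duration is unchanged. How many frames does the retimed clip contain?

Target frames = source frames × (target rate / source rate) = 196056 × (50)/(24) = 196056 × 25/12 = 408450.

408450 frames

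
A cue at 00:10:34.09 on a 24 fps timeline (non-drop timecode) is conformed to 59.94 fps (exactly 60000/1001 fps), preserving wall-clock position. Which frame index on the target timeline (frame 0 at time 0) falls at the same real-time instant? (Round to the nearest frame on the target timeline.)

frame 38024

Source frame index: (0×3600 + 10×60 + 34) × 24 + 9 = 15225.
Real time: 15225 / (24) = 5075/8 s.
Target frame: (5075/8) × (60000/1001) = 5437500/143 ≈ 38024.476 → 38024.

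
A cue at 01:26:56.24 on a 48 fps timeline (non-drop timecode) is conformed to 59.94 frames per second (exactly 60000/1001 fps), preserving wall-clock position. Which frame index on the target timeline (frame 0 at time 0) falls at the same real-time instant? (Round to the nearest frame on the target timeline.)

Source frame index: (1×3600 + 26×60 + 56) × 48 + 24 = 250392.
Real time: 250392 / (48) = 10433/2 s.
Target frame: (10433/2) × (60000/1001) = 312990000/1001 ≈ 312677.323 → 312677.

frame 312677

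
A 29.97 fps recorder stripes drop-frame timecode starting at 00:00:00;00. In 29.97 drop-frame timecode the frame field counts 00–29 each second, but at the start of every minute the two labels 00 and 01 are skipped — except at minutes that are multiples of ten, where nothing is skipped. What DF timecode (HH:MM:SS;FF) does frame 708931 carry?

Each 10-minute DF block holds 10 × 60 × 30 − 9 × 2 = 17982 frames. 708931 ÷ 17982 → 39 full blocks, remainder 7633.
Within the partial block the first minute is 1800 frames and each further minute 1798, so 4 further minute boundaries passed. Total skipped labels = 18 × 39 + 2 × 4 = 710.
Non-drop label index = 708931 + 710 = 709641; at 30 labels/s that is 06:34:14:21, i.e. DF 06:34:14;21.

06:34:14;21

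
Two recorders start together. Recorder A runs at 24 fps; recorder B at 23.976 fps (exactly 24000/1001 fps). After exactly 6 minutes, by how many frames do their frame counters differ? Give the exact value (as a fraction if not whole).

6 min = 360 s.
A emits 24 × 360 = 8640 frames; B emits 24000/1001 × 360 = 8640000/1001.
Difference = 8640/1001 frames (≈ 8.6314); B is behind A.

8640/1001 frames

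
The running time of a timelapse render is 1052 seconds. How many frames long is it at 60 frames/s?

Frames = 1052 × 60 = 63120.

63120 frames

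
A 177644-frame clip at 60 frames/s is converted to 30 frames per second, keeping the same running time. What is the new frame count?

Frames at target rate = 177644 × (30) / (60) = 88822.

88822 frames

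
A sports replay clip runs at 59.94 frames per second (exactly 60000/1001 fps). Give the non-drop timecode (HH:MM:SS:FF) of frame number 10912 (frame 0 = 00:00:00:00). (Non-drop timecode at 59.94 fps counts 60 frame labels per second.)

10912 ÷ 60 = 181 full seconds, remainder 52 frames.
181 s = 0 h 3 min 1 s.
Timecode: 00:03:01:52.

00:03:01:52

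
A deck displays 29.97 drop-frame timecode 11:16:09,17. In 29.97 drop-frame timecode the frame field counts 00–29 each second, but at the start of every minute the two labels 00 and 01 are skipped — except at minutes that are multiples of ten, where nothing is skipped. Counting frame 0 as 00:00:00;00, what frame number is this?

Complete 10-minute blocks: 67, each 17982 frames → 1204794.
Remaining 6 whole minutes in the current block: 1800 + 5 × 1798 = 10790 frames.
Within the current minute: 9 × 30 + 17 − 2 = 285 (labels ;00/;01 skipped at this minute). Total = 1204794 + 10790 + 285 = 1215869.

1215869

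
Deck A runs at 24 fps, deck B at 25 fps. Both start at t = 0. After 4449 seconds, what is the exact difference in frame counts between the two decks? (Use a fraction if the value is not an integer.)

A emits 24 × 4449 = 106776 frames; B emits 25 × 4449 = 111225.
Difference = 4449 frames; B is ahead of A.

4449 frames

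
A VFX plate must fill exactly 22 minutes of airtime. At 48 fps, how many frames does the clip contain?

22 min = 1320 s.
Frames = 1320 × 48 = 63360.

63360 frames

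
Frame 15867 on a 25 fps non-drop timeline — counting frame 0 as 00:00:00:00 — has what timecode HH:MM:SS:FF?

15867 ÷ 25 = 634 full seconds, remainder 17 frames.
634 s = 0 h 10 min 34 s.
Timecode: 00:10:34:17.

00:10:34:17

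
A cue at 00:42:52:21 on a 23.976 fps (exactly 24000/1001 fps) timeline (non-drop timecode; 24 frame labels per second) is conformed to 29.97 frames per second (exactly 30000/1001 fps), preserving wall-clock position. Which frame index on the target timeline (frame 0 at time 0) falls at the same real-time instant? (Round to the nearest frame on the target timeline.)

frame 77186

Source frame index: (0×3600 + 42×60 + 52) × 24 + 21 = 61749.
Real time: 61749 / (24000/1001) = 20603583/8000 s.
Target frame: (20603583/8000) × (30000/1001) = 308745/4 ≈ 77186.250 → 77186.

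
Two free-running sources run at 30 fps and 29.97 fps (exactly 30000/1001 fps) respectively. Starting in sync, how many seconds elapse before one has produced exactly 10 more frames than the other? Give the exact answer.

The gap grows by |30000/1001 − 30| = 30/1001 frames per second.
Time for a 10-frame gap: 10 ÷ (30/1001) = 1001/3 s.

1001/3 seconds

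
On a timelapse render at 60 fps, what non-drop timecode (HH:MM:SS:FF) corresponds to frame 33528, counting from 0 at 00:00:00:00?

33528 ÷ 60 = 558 full seconds, remainder 48 frames.
558 s = 0 h 9 min 18 s.
Timecode: 00:09:18:48.

00:09:18:48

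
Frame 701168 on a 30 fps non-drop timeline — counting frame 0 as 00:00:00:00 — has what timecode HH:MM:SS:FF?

06:29:32:08

701168 ÷ 30 = 23372 full seconds, remainder 8 frames.
23372 s = 6 h 29 min 32 s.
Timecode: 06:29:32:08.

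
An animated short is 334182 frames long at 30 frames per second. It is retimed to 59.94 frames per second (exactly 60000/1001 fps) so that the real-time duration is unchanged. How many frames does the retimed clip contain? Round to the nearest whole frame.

667696 frames

Frames at target rate = 334182 × (60000/1001) / (30) = 668364000/1001 ≈ 667696.304.
Nearest whole frame: 667696.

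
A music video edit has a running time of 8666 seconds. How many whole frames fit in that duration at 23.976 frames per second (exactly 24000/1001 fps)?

Frames = 8666 × 24000/1001 = 29712000/143 ≈ 207776.2238.
Complete frames: 207776.

207776 frames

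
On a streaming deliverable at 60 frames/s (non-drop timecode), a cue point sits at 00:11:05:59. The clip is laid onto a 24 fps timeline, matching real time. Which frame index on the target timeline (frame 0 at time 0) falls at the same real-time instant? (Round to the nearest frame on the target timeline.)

frame 15984

Source frame index: (0×3600 + 11×60 + 5) × 60 + 59 = 39959.
Real time: 39959 / (60) = 39959/60 s.
Target frame: (39959/60) × (24) = 79918/5 ≈ 15983.600 → 15984.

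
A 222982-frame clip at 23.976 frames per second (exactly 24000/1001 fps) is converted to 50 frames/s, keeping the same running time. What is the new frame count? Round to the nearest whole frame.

Frames at target rate = 222982 × (50) / (24000/1001) = 111602491/240 ≈ 465010.379.
Nearest whole frame: 465010.

465010 frames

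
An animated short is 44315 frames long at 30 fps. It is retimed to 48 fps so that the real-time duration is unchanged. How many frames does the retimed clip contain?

70904 frames

Target frames = source frames × (target rate / source rate) = 44315 × (48)/(30) = 44315 × 8/5 = 70904.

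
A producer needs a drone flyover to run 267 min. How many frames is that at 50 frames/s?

267 min = 16020 s.
Frames = 16020 × 50 = 801000.

801000 frames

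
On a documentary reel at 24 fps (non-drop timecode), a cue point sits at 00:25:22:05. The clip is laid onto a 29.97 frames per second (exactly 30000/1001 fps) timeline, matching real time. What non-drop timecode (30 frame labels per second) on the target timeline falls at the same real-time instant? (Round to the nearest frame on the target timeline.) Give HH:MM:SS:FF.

Source frame index: (0×3600 + 25×60 + 22) × 24 + 5 = 36533.
Real time: 36533 / (24) = 36533/24 s.
Target frame: (36533/24) × (30000/1001) = 6523750/143 ≈ 45620.629 → 45621.
At 30 labels/s: frame 45621 → 00:25:20:21.

00:25:20:21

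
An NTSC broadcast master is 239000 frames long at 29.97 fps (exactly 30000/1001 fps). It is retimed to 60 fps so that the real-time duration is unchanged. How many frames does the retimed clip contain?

478478 frames

Target frames = source frames × (target rate / source rate) = 239000 × (60)/(30000/1001) = 239000 × 1001/500 = 478478.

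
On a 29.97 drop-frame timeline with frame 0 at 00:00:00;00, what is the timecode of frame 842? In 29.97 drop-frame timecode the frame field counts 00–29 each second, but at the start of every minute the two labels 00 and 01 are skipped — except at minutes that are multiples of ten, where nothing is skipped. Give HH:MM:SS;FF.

Each 10-minute DF block holds 10 × 60 × 30 − 9 × 2 = 17982 frames. 842 ÷ 17982 → 0 full blocks, remainder 842.
Within the partial block the first minute is 1800 frames and each further minute 1798, so 0 further minute boundaries passed. Total skipped labels = 18 × 0 + 2 × 0 = 0.
Non-drop label index = 842 + 0 = 842; at 30 labels/s that is 00:00:28:02, i.e. DF 00:00:28;02.

00:00:28;02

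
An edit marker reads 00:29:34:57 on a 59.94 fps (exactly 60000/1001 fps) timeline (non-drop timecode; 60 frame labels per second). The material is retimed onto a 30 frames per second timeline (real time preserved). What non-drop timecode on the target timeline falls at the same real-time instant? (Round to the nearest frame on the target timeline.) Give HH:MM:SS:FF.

Source frame index: (0×3600 + 29×60 + 34) × 60 + 57 = 106497.
Real time: 106497 / (60000/1001) = 35534499/20000 s.
Target frame: (35534499/20000) × (30) = 106603497/2000 ≈ 53301.749 → 53302.
At 30 labels/s: frame 53302 → 00:29:36:22.

00:29:36:22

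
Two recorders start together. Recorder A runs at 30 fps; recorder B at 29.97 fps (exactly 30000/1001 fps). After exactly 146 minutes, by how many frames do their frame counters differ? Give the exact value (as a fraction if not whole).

262800/1001 frames

146 min = 8760 s.
A emits 30 × 8760 = 262800 frames; B emits 30000/1001 × 8760 = 262800000/1001.
Difference = 262800/1001 frames (≈ 262.5375); B is behind A.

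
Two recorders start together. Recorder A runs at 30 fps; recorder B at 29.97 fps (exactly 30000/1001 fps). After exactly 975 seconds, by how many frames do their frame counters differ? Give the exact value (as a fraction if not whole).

A emits 30 × 975 = 29250 frames; B emits 30000/1001 × 975 = 2250000/77.
Difference = 2250/77 frames (≈ 29.2208); B is behind A.

2250/77 frames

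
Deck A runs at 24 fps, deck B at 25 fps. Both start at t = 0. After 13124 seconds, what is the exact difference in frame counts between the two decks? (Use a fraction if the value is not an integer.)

A emits 24 × 13124 = 314976 frames; B emits 25 × 13124 = 328100.
Difference = 13124 frames; B is ahead of A.

13124 frames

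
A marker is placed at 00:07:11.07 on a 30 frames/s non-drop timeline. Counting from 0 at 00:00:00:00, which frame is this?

Total seconds to the label: (0 × 3600 + 7 × 60 + 11) = 431.
Frame index = 431 × 30 + 7 = 12937.

frame 12937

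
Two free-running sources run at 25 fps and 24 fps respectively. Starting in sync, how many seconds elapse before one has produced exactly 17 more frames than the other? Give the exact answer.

The gap grows by |24 − 25| = 1 frame per second.
Time for a 17-frame gap: 17 ÷ (1) = 17 s.

17 seconds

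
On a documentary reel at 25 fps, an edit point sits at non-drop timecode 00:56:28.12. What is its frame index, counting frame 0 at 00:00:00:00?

Total seconds to the label: (0 × 3600 + 56 × 60 + 28) = 3388.
Frame index = 3388 × 25 + 12 = 84712.

frame 84712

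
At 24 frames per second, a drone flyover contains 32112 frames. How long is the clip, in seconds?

1338 seconds

Running time = 32112 / (24) = 1338 s.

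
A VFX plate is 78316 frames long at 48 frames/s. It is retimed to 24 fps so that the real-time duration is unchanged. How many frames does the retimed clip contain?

39158 frames

Target frames = source frames × (target rate / source rate) = 78316 × (24)/(48) = 78316 × 1/2 = 39158.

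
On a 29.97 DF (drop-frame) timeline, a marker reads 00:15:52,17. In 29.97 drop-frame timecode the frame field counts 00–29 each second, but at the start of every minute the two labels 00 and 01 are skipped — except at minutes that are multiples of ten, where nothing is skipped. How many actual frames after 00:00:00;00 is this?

Complete 10-minute blocks: 1, each 17982 frames → 17982.
Remaining 5 whole minutes in the current block: 1800 + 4 × 1798 = 8992 frames.
Within the current minute: 52 × 30 + 17 − 2 = 1575 (labels ;00/;01 skipped at this minute). Total = 17982 + 8992 + 1575 = 28549.

28549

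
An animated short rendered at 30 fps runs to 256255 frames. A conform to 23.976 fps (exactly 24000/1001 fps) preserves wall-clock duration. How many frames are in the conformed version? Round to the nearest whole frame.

204799 frames

Frames at target rate = 256255 × (24000/1001) / (30) = 205004000/1001 ≈ 204799.201.
Nearest whole frame: 204799.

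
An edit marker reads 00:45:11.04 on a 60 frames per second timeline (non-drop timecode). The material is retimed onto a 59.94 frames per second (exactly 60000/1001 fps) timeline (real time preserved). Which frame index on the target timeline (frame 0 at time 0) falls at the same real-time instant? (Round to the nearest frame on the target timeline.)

Source frame index: (0×3600 + 45×60 + 11) × 60 + 4 = 162664.
Real time: 162664 / (60) = 40666/15 s.
Target frame: (40666/15) × (60000/1001) = 162664000/1001 ≈ 162501.499 → 162501.

frame 162501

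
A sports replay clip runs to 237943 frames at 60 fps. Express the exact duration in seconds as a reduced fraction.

Running time = 237943 ÷ (60) = 237943 × 1/60 = 237943/60 s.

237943/60 seconds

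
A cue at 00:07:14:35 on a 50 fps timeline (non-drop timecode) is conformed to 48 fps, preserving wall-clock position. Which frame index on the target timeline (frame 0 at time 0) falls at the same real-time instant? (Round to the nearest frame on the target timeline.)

frame 20866

Source frame index: (0×3600 + 7×60 + 14) × 50 + 35 = 21735.
Real time: 21735 / (50) = 4347/10 s.
Target frame: (4347/10) × (48) = 104328/5 ≈ 20865.600 → 20866.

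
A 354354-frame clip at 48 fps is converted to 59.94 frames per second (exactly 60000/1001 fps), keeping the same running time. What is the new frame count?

442500 frames

Target frames = source frames × (target rate / source rate) = 354354 × (60000/1001)/(48) = 354354 × 1250/1001 = 442500.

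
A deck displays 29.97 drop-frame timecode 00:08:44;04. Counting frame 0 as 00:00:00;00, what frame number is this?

Complete 10-minute blocks: 0, each 17982 frames → 0.
Remaining 8 whole minutes in the current block: 1800 + 7 × 1798 = 14386 frames.
Within the current minute: 44 × 30 + 4 − 2 = 1322 (labels ;00/;01 skipped at this minute). Total = 0 + 14386 + 1322 = 15708.

15708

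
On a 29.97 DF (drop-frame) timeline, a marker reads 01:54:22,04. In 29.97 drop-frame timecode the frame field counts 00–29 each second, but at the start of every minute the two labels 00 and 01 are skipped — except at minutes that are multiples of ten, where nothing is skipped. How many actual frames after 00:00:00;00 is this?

Complete 10-minute blocks: 11, each 17982 frames → 197802.
Remaining 4 whole minutes in the current block: 1800 + 3 × 1798 = 7194 frames.
Within the current minute: 22 × 30 + 4 − 2 = 662 (labels ;00/;01 skipped at this minute). Total = 197802 + 7194 + 662 = 205658.

205658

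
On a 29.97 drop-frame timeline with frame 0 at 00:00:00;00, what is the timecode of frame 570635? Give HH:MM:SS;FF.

05:17:20;07

Ten DF minutes hold 17982 frames, so frame 570635 lies in block 31 (frames 557442–575423) with 13193 frames into that block.
The block's first minute is 1800 frames and the rest 1798 each; 13193 frames reaches minute 7, so 31 × 18 + 7 × 2 = 572 labels have been skipped so far.
Adding those back, label number 570635 + 572 = 571207 at 30 labels/s is 19040 s + 7 f = 5 h 17 min 20 s frame 7, i.e. 05:17:20;07.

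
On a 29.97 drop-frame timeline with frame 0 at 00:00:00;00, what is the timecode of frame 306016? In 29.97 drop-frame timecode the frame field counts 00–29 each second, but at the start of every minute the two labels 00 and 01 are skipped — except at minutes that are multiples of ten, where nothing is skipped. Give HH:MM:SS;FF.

02:50:10;22

Each 10-minute DF block holds 10 × 60 × 30 − 9 × 2 = 17982 frames. 306016 ÷ 17982 → 17 full blocks, remainder 322.
Within the partial block the first minute is 1800 frames and each further minute 1798, so 0 further minute boundaries passed. Total skipped labels = 18 × 17 + 2 × 0 = 306.
Non-drop label index = 306016 + 306 = 306322; at 30 labels/s that is 02:50:10:22, i.e. DF 02:50:10;22.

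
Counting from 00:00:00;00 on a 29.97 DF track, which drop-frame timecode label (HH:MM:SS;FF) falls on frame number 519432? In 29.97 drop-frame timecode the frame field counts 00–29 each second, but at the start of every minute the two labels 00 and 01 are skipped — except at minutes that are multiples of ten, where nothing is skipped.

04:48:51;22

Each 10-minute DF block holds 10 × 60 × 30 − 9 × 2 = 17982 frames. 519432 ÷ 17982 → 28 full blocks, remainder 15936.
Within the partial block the first minute is 1800 frames and each further minute 1798, so 8 further minute boundaries passed. Total skipped labels = 18 × 28 + 2 × 8 = 520.
Non-drop label index = 519432 + 520 = 519952; at 30 labels/s that is 04:48:51:22, i.e. DF 04:48:51;22.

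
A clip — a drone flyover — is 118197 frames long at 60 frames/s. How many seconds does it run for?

Running time = 118197 / (60) = 1969.95 s.

1969.95 seconds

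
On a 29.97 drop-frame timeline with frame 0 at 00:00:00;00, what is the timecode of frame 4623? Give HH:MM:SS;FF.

Each 10-minute DF block holds 10 × 60 × 30 − 9 × 2 = 17982 frames. 4623 ÷ 17982 → 0 full blocks, remainder 4623.
Within the partial block the first minute is 1800 frames and each further minute 1798, so 2 further minute boundaries passed. Total skipped labels = 18 × 0 + 2 × 2 = 4.
Non-drop label index = 4623 + 4 = 4627; at 30 labels/s that is 00:02:34:07, i.e. DF 00:02:34;07.

00:02:34;07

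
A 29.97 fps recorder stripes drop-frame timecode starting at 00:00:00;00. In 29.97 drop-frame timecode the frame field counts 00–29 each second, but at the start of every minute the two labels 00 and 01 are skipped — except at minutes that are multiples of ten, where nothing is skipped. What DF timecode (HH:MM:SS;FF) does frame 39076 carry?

Ten DF minutes hold 17982 frames, so frame 39076 lies in block 2 (frames 35964–53945) with 3112 frames into that block.
The block's first minute is 1800 frames and the rest 1798 each; 3112 frames reaches minute 1, so 2 × 18 + 1 × 2 = 38 labels have been skipped so far.
Adding those back, label number 39076 + 38 = 39114 at 30 labels/s is 1303 s + 24 f = 0 h 21 min 43 s frame 24, i.e. 00:21:43;24.

00:21:43;24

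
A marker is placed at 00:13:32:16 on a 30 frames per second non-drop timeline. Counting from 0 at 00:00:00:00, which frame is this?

Total seconds to the label: (0 × 3600 + 13 × 60 + 32) = 812.
Frame index = 812 × 30 + 16 = 24376.

frame 24376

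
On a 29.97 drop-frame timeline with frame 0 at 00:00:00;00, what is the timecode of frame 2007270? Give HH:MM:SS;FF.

Ten DF minutes hold 17982 frames, so frame 2007270 lies in block 111 (frames 1996002–2013983) with 11268 frames into that block.
The block's first minute is 1800 frames and the rest 1798 each; 11268 frames reaches minute 6, so 111 × 18 + 6 × 2 = 2010 labels have been skipped so far.
Adding those back, label number 2007270 + 2010 = 2009280 at 30 labels/s is 66976 s + 0 f = 18 h 36 min 16 s frame 0, i.e. 18:36:16;00.

18:36:16;00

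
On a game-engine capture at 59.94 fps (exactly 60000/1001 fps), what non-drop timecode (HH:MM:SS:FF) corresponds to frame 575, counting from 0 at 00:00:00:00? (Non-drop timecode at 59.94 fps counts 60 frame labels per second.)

575 ÷ 60 = 9 full seconds, remainder 35 frames.
9 s = 0 h 0 min 9 s.
Timecode: 00:00:09:35.

00:00:09:35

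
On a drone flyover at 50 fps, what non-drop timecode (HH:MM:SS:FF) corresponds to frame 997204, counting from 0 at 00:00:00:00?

997204 ÷ 50 = 19944 full seconds, remainder 4 frames.
19944 s = 5 h 32 min 24 s.
Timecode: 05:32:24:04.

05:32:24:04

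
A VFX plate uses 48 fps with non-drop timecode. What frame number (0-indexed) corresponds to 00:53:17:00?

153456

Total seconds to the label: (0 × 3600 + 53 × 60 + 17) = 3197.
Frame index = 3197 × 48 + 0 = 153456.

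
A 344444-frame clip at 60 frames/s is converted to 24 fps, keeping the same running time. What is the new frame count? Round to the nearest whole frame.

137778 frames

Frames at target rate = 344444 × (24) / (60) = 688888/5 ≈ 137777.600.
Nearest whole frame: 137778.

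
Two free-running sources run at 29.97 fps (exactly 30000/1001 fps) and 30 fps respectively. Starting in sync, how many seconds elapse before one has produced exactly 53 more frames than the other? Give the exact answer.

53053/30 seconds

The gap grows by |30 − 30000/1001| = 30/1001 frames per second.
Time for a 53-frame gap: 53 ÷ (30/1001) = 53053/30 s.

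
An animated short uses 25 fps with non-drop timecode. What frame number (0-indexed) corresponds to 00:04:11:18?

Total seconds to the label: (0 × 3600 + 4 × 60 + 11) = 251.
Frame index = 251 × 25 + 18 = 6293.

6293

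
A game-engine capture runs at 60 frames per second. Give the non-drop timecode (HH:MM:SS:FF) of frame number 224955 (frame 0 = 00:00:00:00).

224955 ÷ 60 = 3749 full seconds, remainder 15 frames.
3749 s = 1 h 2 min 29 s.
Timecode: 01:02:29:15.

01:02:29:15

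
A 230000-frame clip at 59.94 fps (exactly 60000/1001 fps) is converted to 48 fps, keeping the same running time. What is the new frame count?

184184 frames

Target frames = source frames × (target rate / source rate) = 230000 × (48)/(60000/1001) = 230000 × 1001/1250 = 184184.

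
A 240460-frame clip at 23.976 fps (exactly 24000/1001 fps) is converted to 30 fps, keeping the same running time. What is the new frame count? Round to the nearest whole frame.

Frames at target rate = 240460 × (30) / (24000/1001) = 12035023/40 ≈ 300875.575.
Nearest whole frame: 300876.

300876 frames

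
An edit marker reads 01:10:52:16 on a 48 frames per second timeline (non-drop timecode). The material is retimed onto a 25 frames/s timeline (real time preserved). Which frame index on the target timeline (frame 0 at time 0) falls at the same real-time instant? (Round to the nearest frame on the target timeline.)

frame 106308

Source frame index: (1×3600 + 10×60 + 52) × 48 + 16 = 204112.
Real time: 204112 / (48) = 12757/3 s.
Target frame: (12757/3) × (25) = 318925/3 ≈ 106308.333 → 106308.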